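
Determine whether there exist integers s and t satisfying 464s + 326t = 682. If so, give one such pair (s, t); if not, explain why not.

s = 64, t = -89

gcd(464, 326) = 2, and 2 divides 682, so integer solutions exist.
Dividing through by 2 reduces the equation to 232s + 163t = 341.
Euclidean algorithm: 232 = 1·163 + 69, 163 = 2·69 + 25, 69 = 2·25 + 19, 25 = 1·19 + 6, 19 = 3·6 + 1, 6 = 6·1 + 0.
Back-substituting, 1 = 19 − 3·6 = 19 − 3·(25 − 1·19) = −3·25 + 4·19 = −3·25 + 4·(69 − 2·25) = 4·69 − 11·25 = 4·69 − 11·(163 − 2·69) = −11·163 + 26·69 = −11·163 + 26·(232 − 1·163) = 26·232 − 37·163; that is, 232·26 + 163·(-37) = 1.
Multiplying through by 341: s = 26·341 = 8866, t = (-37)·341 = -12617 is a solution.
Subtracting 54·163 from s and adding 54·232 to t gives the tidier solution (64, -89).
Check: 464·64 + 326·(-89) = 29696 − 29014 = 682. ✓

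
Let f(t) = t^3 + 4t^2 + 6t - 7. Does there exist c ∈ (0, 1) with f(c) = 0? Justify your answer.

Yes, f has a root in the interval.

f(0) = -7 and f(1) = 4, which have opposite signs.
As a polynomial, f is continuous on every closed interval.
By the Intermediate Value Theorem, f takes the value 0 somewhere in the open interval.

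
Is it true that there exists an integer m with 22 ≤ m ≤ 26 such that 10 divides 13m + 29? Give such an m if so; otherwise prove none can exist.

No such integer m in that range exists.

At m = 22, 13·22 + 29 = 315 ≡ 5 (mod 10), and each step in m adds 13 ≡ 3 (mod 10), giving residues 5, 8, 1, 4, 7 for m = 22, 23, …, 26.
Since 0 is absent from this list, 10 ∤ 13m + 29 for every m with 22 ≤ m ≤ 26.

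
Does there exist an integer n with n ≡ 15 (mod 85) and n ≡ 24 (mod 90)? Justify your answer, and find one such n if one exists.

Both moduli are multiples of 5 = gcd(85, 90), so any solution would satisfy n ≡ 15 and n ≡ 24 modulo 5 simultaneously.
However 15 ≡ 0 and 24 ≡ 4 (mod 5), and 0 ≠ 4.
Hence the system has no solution.

No such integer exists.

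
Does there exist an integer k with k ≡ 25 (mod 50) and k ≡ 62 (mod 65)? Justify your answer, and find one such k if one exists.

No, no such integer exists.

Reduce both congruences modulo 5, which divides 50 and 65: they say k ≡ 25 (mod 5) and k ≡ 62 (mod 5).
These are incompatible: 25 − 62 = -37 is not divisible by 5.
So no integer satisfies both congruences.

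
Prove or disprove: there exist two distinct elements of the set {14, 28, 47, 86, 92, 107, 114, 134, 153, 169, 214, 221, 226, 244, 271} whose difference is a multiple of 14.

The pair (14, 28) works.

Both 14 and 28 leave remainder 0 on division by 14; their difference 14 = 1·14 is a multiple of 14.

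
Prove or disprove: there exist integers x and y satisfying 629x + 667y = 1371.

x = 157, y = -146

629 and 667 are coprime, so 629x + 667y ranges over all of ℤ.
Dividing repeatedly: 667 = 1·629 + 38, 629 = 16·38 + 21, 38 = 1·21 + 17, 21 = 1·17 + 4, 17 = 4·4 + 1, 4 = 4·1 + 0.
Working back up the chain: 1 = 17 − 4·4 = 17 − 4·(21 − 1·17) = −4·21 + 5·17 = −4·21 + 5·(38 − 1·21) = 5·38 − 9·21 = 5·38 − 9·(629 − 16·38) = −9·629 + 149·38 = −9·629 + 149·(667 − 1·629) = 149·667 − 158·629. So 629·(-158) + 667·149 = 1.
Times 1371: 629·(-216618) + 667·204279 = 1371, so (-216618, 204279) solves it.
Shifting by a multiple of (667, −629) keeps it a solution: x = -216618 + 325·667 = 157, y = 204279 − 325·629 = -146.
Indeed 629·157 + 667·(-146) = 98753 − 97382 = 1371.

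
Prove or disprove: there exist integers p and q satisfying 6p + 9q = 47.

gcd(6, 9) = 3, so every integer of the form 6p + 9q is a multiple of 3.
But 47 is not a multiple of 3 (it leaves remainder 2).
Hence no integers p, q satisfy the equation.

No such integers exist.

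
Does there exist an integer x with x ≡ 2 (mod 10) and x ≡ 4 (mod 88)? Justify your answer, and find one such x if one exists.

gcd(10, 88) = 2. A simultaneous solution exists iff 2 ≡ 4 (mod 2); here 2 mod 2 = 0 = 4 mod 2, so it does.
Write x = 2 + 10t. Then 10t ≡ 4 − 2 ≡ 2 (mod 88); dividing through by 2 gives 5t ≡ 1 (mod 44).
To invert 5 modulo 44: 44 = 8·5 + 4, 5 = 1·4 + 1, 4 = 4·1 + 0, and unwinding, 1 = 5 − 1·4 = 5 − (44 − 8·5) = −44 + 9·5. Thus 5⁻¹ ≡ 9 (mod 44).
Therefore t ≡ 9·1 = 9 (mod 44).
Then x = 2 + 10·9 = 92.
Check: 92 mod 10 = 2, 92 mod 88 = 4. ✓

x = 92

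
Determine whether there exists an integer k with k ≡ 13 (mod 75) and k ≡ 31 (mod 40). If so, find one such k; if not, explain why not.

Reduce both congruences modulo 5, which divides 75 and 40: they say k ≡ 13 (mod 5) and k ≡ 31 (mod 5).
These are incompatible: 13 − 31 = -18 is not divisible by 5.
Hence the system has no solution.

No, no such integer exists.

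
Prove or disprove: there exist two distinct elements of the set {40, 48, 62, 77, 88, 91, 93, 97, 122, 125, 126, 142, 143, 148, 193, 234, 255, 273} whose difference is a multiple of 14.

The pair (48, 62) works.

Both 48 and 62 leave remainder 6 on division by 14; their difference 14 = 1·14 is a multiple of 14.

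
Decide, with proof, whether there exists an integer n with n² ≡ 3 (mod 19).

Squares mod 19 repeat after n = 9 (as (−n)² = n²); for n = 0..9 they are 0, 1, 4, 9, 16, 6, 17, 11, 7, 5.
So the quadratic residues mod 19 are {0, 1, 4, 5, 6, 7, 9, 11, 16, 17}, and 3 is not among them.
Hence no integer n has n² ≡ 3 (mod 19).

No such integer exists.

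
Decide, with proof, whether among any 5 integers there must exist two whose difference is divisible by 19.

Try 5 consecutive integers, 43, 44, …, 47. Their remainders mod 19 are 5, 6, 7, 8, 9 — pairwise different, as any 5 ≤ 19 consecutive integers have distinct residues.
The differences between them range over 1, …, 4, none of which is divisible by 19.

No; for instance {43, 44, 45, 46, 47} is a counterexample.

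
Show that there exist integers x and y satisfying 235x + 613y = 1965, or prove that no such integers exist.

x = 204, y = -75

Since gcd(235, 613) = 1, every integer is an integer combination of 235 and 613.
Run the Euclidean algorithm on 613 and 235: 613 = 2·235 + 143, 235 = 1·143 + 92, 143 = 1·92 + 51, 92 = 1·51 + 41, 51 = 1·41 + 10, 41 = 4·10 + 1, 10 = 10·1 + 0.
Unwinding: 1 = 41 − 4·10 = 41 − 4·(51 − 1·41) = −4·51 + 5·41 = −4·51 + 5·(92 − 1·51) = 5·92 − 9·51 = 5·92 − 9·(143 − 1·92) = −9·143 + 14·92 = −9·143 + 14·(235 − 1·143) = 14·235 − 23·143 = 14·235 − 23·(613 − 2·235) = −23·613 + 60·235, i.e. 235·60 + 613·(-23) = 1.
Scaling by 1965 gives the particular solution (x, y) = (117900, -45195).
The general solution is x = 117900 + 613k, y = -45195 − 235k; taking k = -192 gives the smaller pair x = 204, y = -75.
Check: 235·204 + 613·(-75) = 47940 − 45975 = 1965. ✓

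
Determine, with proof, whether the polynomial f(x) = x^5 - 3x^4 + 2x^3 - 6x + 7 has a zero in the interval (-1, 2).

Such a root exists.

f(-1) = 7 and f(2) = -5, which have opposite signs.
f is continuous everywhere (it is a polynomial), in particular on [-1, 2].
By the Intermediate Value Theorem f must vanish at some point of (-1, 2).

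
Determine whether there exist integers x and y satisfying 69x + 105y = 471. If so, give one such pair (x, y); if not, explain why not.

Since gcd(69, 105) = 3 and 471 = 3·157, Bézout's identity guarantees a solution.
Dividing through by 3 reduces the equation to 23x + 35y = 157.
Run the Euclidean algorithm on 35 and 23: 35 = 1·23 + 12, 23 = 1·12 + 11, 12 = 1·11 + 1, 11 = 11·1 + 0.
Back-substituting, 1 = 12 − 1·11 = 12 − (23 − 1·12) = −23 + 2·12 = −23 + 2·(35 − 1·23) = 2·35 − 3·23; that is, 23·(-3) + 35·2 = 1.
Times 157: 23·(-471) + 35·314 = 157, so (-471, 314) solves it.
Adding 14·35 to x and subtracting 14·23 from y gives the tidier solution (19, -8).
Indeed 69·19 + 105·(-8) = 1311 − 840 = 471.

x = 19, y = -8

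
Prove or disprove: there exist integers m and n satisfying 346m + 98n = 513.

No such integers exist.

Any value of 346m + 98n is a multiple of gcd(346, 98) = 2.
However 513 leaves remainder 1 on division by 2.
Therefore 346m + 98n = 513 has no solution in integers.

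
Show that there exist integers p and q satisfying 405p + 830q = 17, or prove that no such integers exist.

gcd(405, 830) = 5, so every integer of the form 405p + 830q is a multiple of 5.
But 17 = 5·3 + 2, so 5 ∤ 17.
Therefore 405p + 830q = 17 has no solution in integers.

No, no such integers exist.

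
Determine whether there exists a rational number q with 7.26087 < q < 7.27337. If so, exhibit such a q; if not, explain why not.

Scale by 11: the interval becomes (79.86957, 80.00707), which contains the integer 80.
So q = 80/11 works: it is a ratio of integers, and dividing 11·7.26087 < 80 < 11·7.27337 through by 11 gives 7.26087 < 80/11 < 7.27337.

q = 80/11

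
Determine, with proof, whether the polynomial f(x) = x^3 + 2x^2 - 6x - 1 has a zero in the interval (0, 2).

Such a root exists.

f(0) = -1 and f(2) = 3, which have opposite signs.
As a polynomial, f is continuous on every closed interval.
By the Intermediate Value Theorem, f takes the value 0 somewhere in the open interval.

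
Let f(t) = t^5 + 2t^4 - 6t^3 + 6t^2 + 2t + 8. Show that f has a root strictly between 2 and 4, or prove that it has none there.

The endpoint values f(2) = 52 and f(4) = 1264 are both positive. Claim: f(t) > 0 for every t in (2, 4).
Shift to the endpoint 2: with t = 2 + u (0 < u < 2), one computes f(2 + u) = u^5 + 12u^4 + 50u^3 + 98u^2 + 98u + 52.
The nonzero coefficients here are all positive, so for u > 0 every term is positive (or zero), and the constant term 52 is strictly positive.
So f is strictly positive on (2, 4); no root exists in the interval.

f has no root in that interval.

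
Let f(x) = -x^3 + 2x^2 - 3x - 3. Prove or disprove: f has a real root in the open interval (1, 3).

No.

f(1) = -5 and f(3) = -21, both negative.
f'(x) = -3x^2 + 4x - 3 has discriminant 4² − 4·(-3)·(-3) = -20 < 0, so f' has no real roots and is negative for every real x.
Hence f is strictly decreasing on ℝ, and in particular on [1, 3]. A strictly monotone function with same-sign endpoint values stays negative on the whole interval, so f has no zero in (1, 3).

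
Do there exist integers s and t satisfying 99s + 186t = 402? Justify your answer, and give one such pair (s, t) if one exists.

gcd(99, 186) = 3, and 3 divides 402, so integer solutions exist.
Dividing through by 3 reduces the equation to 33s + 62t = 134.
Run the Euclidean algorithm on 62 and 33: 62 = 1·33 + 29, 33 = 1·29 + 4, 29 = 7·4 + 1, 4 = 4·1 + 0.
Back-substituting, 1 = 29 − 7·4 = 29 − 7·(33 − 1·29) = −7·33 + 8·29 = −7·33 + 8·(62 − 1·33) = 8·62 − 15·33; that is, 33·(-15) + 62·8 = 1.
Scaling by 134 gives the particular solution (s, t) = (-2010, 1072).
The general solution is s = -2010 + 62k, t = 1072 − 33k; taking k = 33 gives the smaller pair s = 36, t = -17.
Indeed 99·36 + 186·(-17) = 3564 − 3162 = 402.

s = 36, t = -17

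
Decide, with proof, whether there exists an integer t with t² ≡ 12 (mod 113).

No such integer exists.

113 is prime, so by Euler's criterion 12 is a square mod 113 iff 12^((113−1)/2) = 12^56 ≡ 1 (mod 113).
Squaring successively (mod 113): 12^2 = 144 ≡ 31; 12^4 ≡ 31² = 961 ≡ 57; 12^8 ≡ 57² = 3249 ≡ 85; 12^16 ≡ 85² = 7225 ≡ 106; 12^32 ≡ 106² = 11236 ≡ 49.
Since 56 = 32 + 16 + 8, 12^56 ≡ 49 · 106 · 85; multiplying out mod 113: 49·106 = 5194 ≡ 109, then 109·85 = 9265 ≡ 112. Thus 12^56 ≡ 112 ≡ −1 (mod 113).
By Euler's criterion 12 is a quadratic non-residue mod 113: no t satisfies t² ≡ 12 (mod 113).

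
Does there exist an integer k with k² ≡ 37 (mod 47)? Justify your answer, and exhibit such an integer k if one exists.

Take k = 15. Then 15² = 225 = 4·47 + 37, so 15² ≡ 37 (mod 47).

k = 15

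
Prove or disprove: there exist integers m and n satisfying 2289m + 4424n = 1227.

No, no such integers exist.

Both 2289 and 4424 are divisible by gcd(2289, 4424) = 7, hence so is any combination 2289m + 4424n.
But 1227 = 7·175 + 2, so 7 ∤ 1227.
Hence no integers m, n satisfy the equation.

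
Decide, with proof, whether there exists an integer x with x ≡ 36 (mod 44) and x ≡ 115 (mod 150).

Reduce both congruences modulo 2, which divides 44 and 150: they say x ≡ 36 (mod 2) and x ≡ 115 (mod 2).
These are incompatible: 36 − 115 = -79 is not divisible by 2.
Therefore no such x exists.

There is no such integer.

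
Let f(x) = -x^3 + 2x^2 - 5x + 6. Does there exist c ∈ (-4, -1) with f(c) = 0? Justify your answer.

f(-4) = 122 and f(-1) = 14, both positive.
The derivative f'(x) = -3x^2 + 4x - 5 is a quadratic with discriminant 4² − 4·(-3)·(-5) = -44 < 0; it never vanishes, so it is always negative (sign of the leading coefficient).
Hence f is strictly decreasing on ℝ, and in particular on [-4, -1]. A strictly monotone function with same-sign endpoint values stays positive on the whole interval, so f has no zero in (-4, -1).

No.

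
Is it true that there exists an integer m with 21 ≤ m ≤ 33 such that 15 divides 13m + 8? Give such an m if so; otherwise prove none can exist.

There is no such integer m in that range.

At m = 21, 13·21 + 8 = 281 ≡ 11 (mod 15), and each step in m adds 13, giving residues 11, 9, 7, 5, 3, 1, 14, 12, 10, 8, 6, 4, 2 for m = 21, 22, …, 33.
Since 0 is absent from this list, 15 ∤ 13m + 8 for every m with 21 ≤ m ≤ 33.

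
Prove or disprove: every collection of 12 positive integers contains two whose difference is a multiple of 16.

No; for instance {49, 50, 51, 52, 53, 54, 55, 56, 57, 58, 59, 60} is a counterexample.

Consider the 12 integers 49, 50, …, 60. They lie in distinct residue classes modulo 16, since 12 ≤ 16.
No two share a residue, so no pair has difference divisible by 16; the claim fails for this set.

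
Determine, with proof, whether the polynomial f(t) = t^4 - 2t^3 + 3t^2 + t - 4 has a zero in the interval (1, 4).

f(1) = -1 and f(4) = 176, which have opposite signs.
f is continuous everywhere (it is a polynomial), in particular on [1, 4].
By the Intermediate Value Theorem, f takes the value 0 somewhere in the open interval.

Such a root exists.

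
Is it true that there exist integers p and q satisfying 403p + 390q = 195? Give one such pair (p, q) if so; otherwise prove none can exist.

p = 15, q = -15

Every value of 403p + 390q is a multiple of gcd(403, 390) = 13; since 13 ∣ 195, solutions exist.
Dividing through by 13 reduces the equation to 31p + 30q = 15.
Euclidean algorithm: 31 = 1·30 + 1, 30 = 30·1 + 0.
Unwinding: 1 = 31 − 1·30, i.e. 31·1 + 30·(-1) = 1.
Times 15: 31·15 + 30·(-15) = 15, so (15, -15) solves it.
Indeed 403·15 + 390·(-15) = 6045 − 5850 = 195.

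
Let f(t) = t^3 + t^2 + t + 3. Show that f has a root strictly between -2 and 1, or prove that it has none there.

Such a root exists.

f(-2) = -3 and f(1) = 6, which have opposite signs.
f is continuous everywhere (it is a polynomial), in particular on [-2, 1].
By the Intermediate Value Theorem f must vanish at some point of (-2, 1).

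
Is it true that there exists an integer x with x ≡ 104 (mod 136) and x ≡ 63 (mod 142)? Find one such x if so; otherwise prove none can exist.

gcd(136, 142) = 2. If x ≡ 104 (mod 136) and x ≡ 63 (mod 142), then x ≡ 104 (mod 2) and x ≡ 63 (mod 2).
But 104 mod 2 = 0 while 63 mod 2 = 1, a contradiction.
Therefore no such x exists.

No such integer exists.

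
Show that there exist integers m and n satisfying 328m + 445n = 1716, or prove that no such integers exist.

m = 282, n = -204

Since gcd(328, 445) = 1, every integer is an integer combination of 328 and 445.
Euclidean algorithm: 445 = 1·328 + 117, 328 = 2·117 + 94, 117 = 1·94 + 23, 94 = 4·23 + 2, 23 = 11·2 + 1, 2 = 2·1 + 0.
Back-substituting, 1 = 23 − 11·2 = 23 − 11·(94 − 4·23) = −11·94 + 45·23 = −11·94 + 45·(117 − 1·94) = 45·117 − 56·94 = 45·117 − 56·(328 − 2·117) = −56·328 + 157·117 = −56·328 + 157·(445 − 1·328) = 157·445 − 213·328; that is, 328·(-213) + 445·157 = 1.
Times 1716: 328·(-365508) + 445·269412 = 1716, so (-365508, 269412) solves it.
Adding 822·445 to m and subtracting 822·328 from n gives the tidier solution (282, -204).
Check: 328·282 + 445·(-204) = 92496 − 90780 = 1716. ✓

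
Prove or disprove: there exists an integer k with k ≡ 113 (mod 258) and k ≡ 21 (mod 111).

gcd(258, 111) = 3. If k ≡ 113 (mod 258) and k ≡ 21 (mod 111), then k ≡ 113 (mod 3) and k ≡ 21 (mod 3).
These are incompatible: 113 − 21 = 92 is not divisible by 3.
Hence the system has no solution.

No such integer exists.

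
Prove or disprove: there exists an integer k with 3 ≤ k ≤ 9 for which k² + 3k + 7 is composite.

k = 8

At k = 8: 8² + 3·8 + 7 = 95 = 5·19, which is composite.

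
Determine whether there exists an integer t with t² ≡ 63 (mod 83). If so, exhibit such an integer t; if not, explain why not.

Take t = 35. Then 35² = 1225 = 14·83 + 63, so 35² ≡ 63 (mod 83).

t = 35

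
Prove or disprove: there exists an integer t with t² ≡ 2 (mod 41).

t = 17 works: 17² = 289, and 289 − 2 = 287 = 7·41.

t = 17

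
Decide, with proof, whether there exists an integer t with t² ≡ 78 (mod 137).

t = 107

Take t = 107. Then 107² = 11449 = 83·137 + 78, so 107² ≡ 78 (mod 137).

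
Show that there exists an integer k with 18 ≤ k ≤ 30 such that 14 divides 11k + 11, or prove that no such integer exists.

At k = 27 we get 11·27 + 11 = 308, and 308 = 14·22.

k = 27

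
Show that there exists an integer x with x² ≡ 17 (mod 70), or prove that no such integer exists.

Reduce modulo 5, which divides 70: we would need x² ≡ 2 (mod 5).
Since (5 − x)² ≡ x² (mod 5), it suffices to square x = 0, 1, …, 2: the residues are 0, 1, 4.
The set of squares mod 5 is therefore {0, 1, 4}, which does not contain 2.
Hence no integer x has x² ≡ 17 (mod 70).

No such integer exists.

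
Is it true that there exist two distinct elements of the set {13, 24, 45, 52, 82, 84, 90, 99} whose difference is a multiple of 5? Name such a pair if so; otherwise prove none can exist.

Yes: 24 and 84.

24 mod 5 = 4 and 84 mod 5 = 4, so 84 − 24 = 60 = 12·5.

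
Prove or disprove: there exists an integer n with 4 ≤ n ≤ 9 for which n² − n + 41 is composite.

The values for n = 4, 5, …, 9 are 53, 61, 71, 83, 97, 113, and each of these is prime.
So no value in the range makes the expression composite.

There is no such integer n in that range.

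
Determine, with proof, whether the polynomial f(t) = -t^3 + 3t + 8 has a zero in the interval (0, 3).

f(0) = 8 and f(3) = -10, which have opposite signs.
As a polynomial, f is continuous on every closed interval.
By the Intermediate Value Theorem, f takes the value 0 somewhere in the open interval.

Yes, f has a root in the interval.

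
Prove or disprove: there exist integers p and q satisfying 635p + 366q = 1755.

p = 363, q = -625

Since gcd(635, 366) = 1, every integer is an integer combination of 635 and 366.
Dividing repeatedly: 635 = 1·366 + 269, 366 = 1·269 + 97, 269 = 2·97 + 75, 97 = 1·75 + 22, 75 = 3·22 + 9, 22 = 2·9 + 4, 9 = 2·4 + 1, 4 = 4·1 + 0.
Back-substituting, 1 = 9 − 2·4 = 9 − 2·(22 − 2·9) = −2·22 + 5·9 = −2·22 + 5·(75 − 3·22) = 5·75 − 17·22 = 5·75 − 17·(97 − 1·75) = −17·97 + 22·75 = −17·97 + 22·(269 − 2·97) = 22·269 − 61·97 = 22·269 − 61·(366 − 1·269) = −61·366 + 83·269 = −61·366 + 83·(635 − 1·366) = 83·635 − 144·366; that is, 635·83 + 366·(-144) = 1.
Multiplying through by 1755: p = 83·1755 = 145665, q = (-144)·1755 = -252720 is a solution.
The general solution is p = 145665 + 366k, q = -252720 − 635k; taking k = -397 gives the smaller pair p = 363, q = -625.
Indeed 635·363 + 366·(-625) = 230505 − 228750 = 1755.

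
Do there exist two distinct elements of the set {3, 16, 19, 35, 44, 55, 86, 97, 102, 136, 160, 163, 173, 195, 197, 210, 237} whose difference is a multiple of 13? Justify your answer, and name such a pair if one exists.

The pair (3, 16) works.

3 mod 13 = 3 and 16 mod 13 = 3, so 16 − 3 = 13 = 1·13.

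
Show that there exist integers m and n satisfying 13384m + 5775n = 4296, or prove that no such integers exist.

Any value of 13384m + 5775n is a multiple of gcd(13384, 5775) = 7.
But 4296 = 7·613 + 5, so 7 ∤ 4296.
So the equation is unsolvable over ℤ.

No such integers exist.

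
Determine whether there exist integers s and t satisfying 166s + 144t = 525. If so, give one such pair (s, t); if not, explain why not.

Any value of 166s + 144t is a multiple of gcd(166, 144) = 2.
However 525 leaves remainder 1 on division by 2.
Hence no integers s, t satisfy the equation.

There are no such integers.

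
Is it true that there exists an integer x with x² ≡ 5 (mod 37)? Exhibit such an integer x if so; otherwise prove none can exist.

Apply Euler's criterion with the prime 37: 5 is a quadratic residue iff 5^18 ≡ 1 (mod 37), and a non-residue iff it is ≡ −1.
Repeated squaring mod 37: 5^2 = 25 ≡ 25; 5^4 ≡ 25² = 625 ≡ 33; 5^8 ≡ 33² = 1089 ≡ 16; 5^16 ≡ 16² = 256 ≡ 34.
Since 18 = 16 + 2, 5^18 ≡ 34 · 25; multiplying out mod 37: 34·25 = 850 ≡ 36. Thus 5^18 ≡ 36 ≡ −1 (mod 37).
The value −1 means 5 is a non-residue modulo 37, so x² ≡ 5 (mod 37) is impossible.

No such integer exists.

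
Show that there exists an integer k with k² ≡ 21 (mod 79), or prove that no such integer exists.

k = 10 works: 10² = 100, and 100 − 21 = 79 = 1·79.

k = 10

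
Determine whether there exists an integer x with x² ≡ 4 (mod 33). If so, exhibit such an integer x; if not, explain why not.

Take x = 31. Then 31² = 961 = 29·33 + 4, so 31² ≡ 4 (mod 33).

x = 31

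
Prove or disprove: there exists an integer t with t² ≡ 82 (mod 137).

Apply Euler's criterion with the prime 137: 82 is a quadratic residue iff 82^68 ≡ 1 (mod 137), and a non-residue iff it is ≡ −1.
Squaring successively (mod 137): 82^2 = 6724 ≡ 11; 82^4 ≡ 11² = 121 ≡ 121; 82^8 ≡ 121² = 14641 ≡ 119; 82^16 ≡ 119² = 14161 ≡ 50; 82^32 ≡ 50² = 2500 ≡ 34; 82^64 ≡ 34² = 1156 ≡ 60.
Since 68 = 64 + 4, 82^68 ≡ 60 · 121; multiplying out mod 137: 60·121 = 7260 ≡ 136. Thus 82^68 ≡ 136 ≡ −1 (mod 137).
The value −1 means 82 is a non-residue modulo 137, so t² ≡ 82 (mod 137) is impossible.

No, no such integer exists.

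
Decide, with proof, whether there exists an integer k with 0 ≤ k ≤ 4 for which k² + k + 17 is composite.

No such integer k in that range exists.

The values for k = 0, 1, …, 4 are 17, 19, 23, 29, 37, and each of these is prime.
So no value in the range makes the expression composite.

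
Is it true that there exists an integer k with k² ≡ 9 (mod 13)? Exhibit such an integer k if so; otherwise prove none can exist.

Take k = 10. Then 10² = 100 = 7·13 + 9, so 10² ≡ 9 (mod 13).

k = 10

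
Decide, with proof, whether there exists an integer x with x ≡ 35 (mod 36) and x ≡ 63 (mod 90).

Reduce both congruences modulo 18, which divides 36 and 90: they say x ≡ 35 (mod 18) and x ≡ 63 (mod 18).
But 35 mod 18 = 17 while 63 mod 18 = 9, a contradiction.
Hence the system has no solution.

No, no such integer exists.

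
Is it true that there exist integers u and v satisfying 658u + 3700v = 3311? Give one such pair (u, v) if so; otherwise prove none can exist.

No, no such integers exist.

Both 658 and 3700 are divisible by gcd(658, 3700) = 2, hence so is any combination 658u + 3700v.
But 3311 is not a multiple of 2 (it leaves remainder 1).
Therefore 658u + 3700v = 3311 has no solution in integers.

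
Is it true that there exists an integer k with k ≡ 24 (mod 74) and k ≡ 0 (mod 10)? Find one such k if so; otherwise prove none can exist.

gcd(74, 10) = 2. A simultaneous solution exists iff 24 ≡ 0 (mod 2); here 24 mod 2 = 0 = 0 mod 2, so it does.
The integers ≡ 24 (mod 74) are 24, 98, 172, 246, 320, …; their remainders mod 10 are 4, 8, 2, 6, 0, so k = 320 is the first that is ≡ 0 (mod 10).
Verify: 320 = 4·74 + 24 and 320 = 32·10 + 0. ✓

k = 320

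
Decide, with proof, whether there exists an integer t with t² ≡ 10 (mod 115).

There is no such integer.

Reduce modulo the prime factor 23 of 115: any solution would satisfy t² ≡ 10 (mod 23).
23 is prime, so by Euler's criterion 10 is a square mod 23 iff 10^((23−1)/2) = 10^11 ≡ 1 (mod 23).
Repeated squaring mod 23: 10^2 = 100 ≡ 8; 10^4 ≡ 8² = 64 ≡ 18; 10^8 ≡ 18² = 324 ≡ 2.
Since 11 = 8 + 2 + 1, 10^11 ≡ 2 · 8 · 10; multiplying out mod 23: 2·8 = 16 ≡ 16, then 16·10 = 160 ≡ 22. Thus 10^11 ≡ 22 ≡ −1 (mod 23).
By Euler's criterion 10 is a quadratic non-residue mod 23: no t satisfies t² ≡ 10 (mod 23).
So 10 is not a square mod 23, and hence 10 is not a square mod 115.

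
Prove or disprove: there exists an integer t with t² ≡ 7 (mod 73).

There is no such integer.

Apply Euler's criterion with the prime 73: 7 is a quadratic residue iff 7^36 ≡ 1 (mod 73), and a non-residue iff it is ≡ −1.
Repeated squaring mod 73: 7^2 = 49 ≡ 49; 7^4 ≡ 49² = 2401 ≡ 65; 7^8 ≡ 65² = 4225 ≡ 64; 7^16 ≡ 64² = 4096 ≡ 8; 7^32 ≡ 8² = 64 ≡ 64.
Since 36 = 32 + 4, 7^36 ≡ 64 · 65; multiplying out mod 73: 64·65 = 4160 ≡ 72. Thus 7^36 ≡ 72 ≡ −1 (mod 73).
By Euler's criterion 7 is a quadratic non-residue mod 73: no t satisfies t² ≡ 7 (mod 73).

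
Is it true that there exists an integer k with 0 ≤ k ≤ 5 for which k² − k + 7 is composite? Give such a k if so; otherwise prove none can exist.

k = 5

At k = 5: 5² − 5 + 7 = 27 = 3·9, which is composite.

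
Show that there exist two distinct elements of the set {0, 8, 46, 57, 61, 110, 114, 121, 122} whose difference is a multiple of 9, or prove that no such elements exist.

No, no such pair exists.

Reduce each element modulo 9: 0↦0, 8↦8, 46↦1, 57↦3, 61↦7, 110↦2, 114↦6, 121↦4, 122↦5.
These 9 residues are pairwise different, hence no difference of two elements is divisible by 9.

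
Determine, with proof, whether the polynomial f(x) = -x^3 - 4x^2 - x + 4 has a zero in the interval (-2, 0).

Yes, f has a root in the interval.

f(-2) = -2 and f(0) = 4, which have opposite signs.
f is continuous everywhere (it is a polynomial), in particular on [-2, 0].
By the Intermediate Value Theorem, f takes the value 0 somewhere in the open interval.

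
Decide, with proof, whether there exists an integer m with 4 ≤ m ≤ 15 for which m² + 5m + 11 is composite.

At m = 11: 11² + 5·11 + 11 = 187 = 11·17, which is composite.

m = 11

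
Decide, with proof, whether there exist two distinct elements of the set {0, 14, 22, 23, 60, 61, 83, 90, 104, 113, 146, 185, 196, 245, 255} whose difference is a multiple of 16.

No, no such pair exists.

Reduce each element modulo 16: 0↦0, 14↦14, 22↦6, 23↦7, 60↦12, 61↦13, 83↦3, 90↦10, 104↦8, 113↦1, 146↦2, 185↦9, 196↦4, 245↦5, 255↦15.
No residue repeats among the 15 elements, so no pair has difference ≡ 0 (mod 16).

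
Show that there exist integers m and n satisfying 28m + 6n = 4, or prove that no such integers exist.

m = 1, n = -4

gcd(28, 6) = 2, and 2 divides 4, so integer solutions exist.
Dividing through by 2 reduces the equation to 14m + 3n = 2.
Euclidean algorithm: 14 = 4·3 + 2, 3 = 1·2 + 1, 2 = 2·1 + 0.
Unwinding: 1 = 3 − 1·2 = 3 − (14 − 4·3) = −14 + 5·3, i.e. 14·(-1) + 3·5 = 1.
Scaling by 2 gives the particular solution (m, n) = (-2, 10).
Adding 1·3 to m and subtracting 1·14 from n gives the tidier solution (1, -4).
Indeed 28·1 + 6·(-4) = 28 − 24 = 4.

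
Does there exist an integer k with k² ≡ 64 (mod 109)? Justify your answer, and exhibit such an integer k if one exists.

Take k = 8. Then 8² = 64, and since 0 ≤ 64 < 109 this is already reduced: 8² ≡ 64 (mod 109).

k = 8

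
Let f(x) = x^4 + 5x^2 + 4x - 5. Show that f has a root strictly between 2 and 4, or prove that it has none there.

The endpoint values f(2) = 39 and f(4) = 347 are both positive. Claim: f(x) > 0 for every x in (2, 4).
Substitute x = 2 + u, where 0 < u < 2 on the interval. Expanding, f(2 + u) = u^4 + 8u^3 + 29u^2 + 56u + 39.
The nonzero coefficients here are all positive, so for u > 0 every term is positive (or zero), and the constant term 39 is strictly positive.
So f is strictly positive on (2, 4); no root exists in the interval.

No such root exists.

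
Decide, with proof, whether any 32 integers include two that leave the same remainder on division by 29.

Yes, this is always true.

Partition the integers by their residue mod 29; there are 29 classes.
With 32 integers and only 29 classes, the pigeonhole principle forces two of them, say a and b, into the same class.
So a and b have equal remainders mod 29, which is exactly what was to be shown.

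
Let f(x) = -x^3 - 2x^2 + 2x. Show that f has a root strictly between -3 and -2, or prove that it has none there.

Yes, f has a root in the interval.

f(-3) = 3 and f(-2) = -4, which have opposite signs.
f is continuous everywhere (it is a polynomial), in particular on [-3, -2].
By the Intermediate Value Theorem, f takes the value 0 somewhere in the open interval.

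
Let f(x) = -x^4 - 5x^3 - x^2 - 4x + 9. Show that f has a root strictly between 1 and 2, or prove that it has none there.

The endpoint values f(1) = -2 and f(2) = -59 are both negative. Claim: f(x) < 0 for every x in (1, 2).
Shift to the endpoint 1: with x = 1 + u (0 < u < 1), one computes f(1 + u) = -u^4 - 9u^3 - 22u^2 - 25u - 2.
All 5 nonzero coefficients of this polynomial in u are negative; hence for u > 0 the value is a sum of negative terms (the constant -2 among them).
Therefore f(x) < 0 throughout (1, 2), and f has no zero there.

No.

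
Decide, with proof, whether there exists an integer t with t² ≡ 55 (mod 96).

There is no such integer.

Work modulo the divisor 4 of 96. If t² ≡ 55 (mod 96) then t² ≡ 3 (mod 4).
Squares mod 4 repeat after t = 2 (as (−t)² = t²); for t = 0..2 they are 0, 1, 0.
The set of squares mod 4 is therefore {0, 1}, which does not contain 3.
Therefore t² ≡ 55 (mod 96) has no solution.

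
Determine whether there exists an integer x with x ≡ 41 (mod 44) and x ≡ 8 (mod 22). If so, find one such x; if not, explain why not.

Reduce both congruences modulo 22, which divides 44 and 22: they say x ≡ 41 (mod 22) and x ≡ 8 (mod 22).
But 41 mod 22 = 19 while 8 mod 22 = 8, a contradiction.
Hence the system has no solution.

No such integer exists.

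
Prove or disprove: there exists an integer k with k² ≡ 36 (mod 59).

k = 53

k = 53 works: 53² = 2809, and 2809 − 36 = 2773 = 47·59.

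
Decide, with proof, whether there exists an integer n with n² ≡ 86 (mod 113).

Apply Euler's criterion with the prime 113: 86 is a quadratic residue iff 86^56 ≡ 1 (mod 113), and a non-residue iff it is ≡ −1.
Repeated squaring mod 113: 86^2 = 7396 ≡ 51; 86^4 ≡ 51² = 2601 ≡ 2; 86^8 ≡ 2² = 4 ≡ 4; 86^16 ≡ 4² = 16 ≡ 16; 86^32 ≡ 16² = 256 ≡ 30.
Since 56 = 32 + 16 + 8, 86^56 ≡ 30 · 16 · 4; multiplying out mod 113: 30·16 = 480 ≡ 28, then 28·4 = 112 ≡ 112. Thus 86^56 ≡ 112 ≡ −1 (mod 113).
By Euler's criterion 86 is a quadratic non-residue mod 113: no n satisfies n² ≡ 86 (mod 113).

No, no such integer exists.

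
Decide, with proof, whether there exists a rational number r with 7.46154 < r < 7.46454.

Scale by 28: the interval becomes (208.92312, 209.00712), which contains the integer 209.
Dividing back, 7.46154 < 209/28 < 7.46454, and 209/28 is rational.

r = 209/28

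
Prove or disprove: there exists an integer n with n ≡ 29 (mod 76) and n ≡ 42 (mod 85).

n = 637

gcd(76, 85) = 1, so the Chinese Remainder Theorem guarantees exactly one residue class mod 6460 satisfying both.
Any solution of the first congruence is n = 29 + 76t; substituting into the second, 76t ≡ 42 − 29 ≡ 13 (mod 85).
Since 76·66 = 5016 = 59·85 + 1, the inverse of 76 mod 85 is 66.
Therefore t ≡ 66·13 = 858 ≡ 8 (mod 85).
With t = 8: n = 29 + 76·8 = 637.
Indeed 637 ≡ 29 (mod 76) and 637 ≡ 42 (mod 85).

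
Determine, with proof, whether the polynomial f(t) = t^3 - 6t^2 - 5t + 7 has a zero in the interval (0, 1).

Such a root exists.

f(0) = 7 and f(1) = -3, which have opposite signs.
Since f is a polynomial it is continuous on [0, 1].
By the Intermediate Value Theorem f must vanish at some point of (0, 1).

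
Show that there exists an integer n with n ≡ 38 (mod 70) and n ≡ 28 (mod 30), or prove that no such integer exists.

n = 178

gcd(70, 30) = 10. A simultaneous solution exists iff 38 ≡ 28 (mod 10); here 38 mod 10 = 8 = 28 mod 10, so it does.
Step through n = 38, 38 + 70, 38 + 2·70, …: the values 38, 108, 178 reduce mod 30 to 8, 18, 28. The value 178 hits 28.
Check: 178 mod 70 = 38, 178 mod 30 = 28. ✓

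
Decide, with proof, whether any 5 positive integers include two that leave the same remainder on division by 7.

No, the set {29, 30, 31, 32, 33} is a counterexample.

Take the 5 consecutive integers 29, 30, …, 33: their residues mod 7 are all distinct because 5 ≤ 7.
So no two of them leave the same remainder on division by 7; the claim fails for this set.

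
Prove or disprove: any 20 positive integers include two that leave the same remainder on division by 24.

Try 20 consecutive integers, 58, 59, …, 77. Their remainders mod 24 are 10, 11, 12, 13, 14, 15, 16, 17, 18, 19, 20, 21, 22, 23, 0, 1, 2, 3, 4, 5 — pairwise different, as any 20 ≤ 24 consecutive integers have distinct residues.
Hence this collection has no pair with equal remainders mod 24, disproving the claim.

No; for instance {58, 59, 60, 61, 62, 63, 64, 65, 66, 67, 68, 69, 70, 71, 72, 73, 74, 75, 76, 77} is a counterexample.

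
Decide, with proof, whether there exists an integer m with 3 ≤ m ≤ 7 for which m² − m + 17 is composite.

The values for m = 3, 4, …, 7 are 23, 29, 37, 47, 59, and each of these is prime.
So no value in the range makes the expression composite.

No such integer m in that range exists.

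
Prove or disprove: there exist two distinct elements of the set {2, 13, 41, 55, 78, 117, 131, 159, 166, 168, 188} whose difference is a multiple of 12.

There is no such pair.

Reduce each element modulo 12: 2↦2, 13↦1, 41↦5, 55↦7, 78↦6, 117↦9, 131↦11, 159↦3, 166↦10, 168↦0, 188↦8.
All 11 residues are distinct, so no two elements differ by a multiple of 12.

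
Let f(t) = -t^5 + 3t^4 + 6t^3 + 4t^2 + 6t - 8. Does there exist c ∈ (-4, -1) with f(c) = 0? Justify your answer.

Yes, such a c exists.

f(-4) = 1440 and f(-1) = -12, which have opposite signs.
As a polynomial, f is continuous on every closed interval.
The Intermediate Value Theorem then guarantees some c ∈ (-4, -1) with f(c) = 0.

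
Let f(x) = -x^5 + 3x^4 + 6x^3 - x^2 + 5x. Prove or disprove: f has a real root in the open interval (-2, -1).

Such a root exists.

f(-2) = 18 and f(-1) = -8, which have opposite signs.
As a polynomial, f is continuous on every closed interval.
By the Intermediate Value Theorem f must vanish at some point of (-2, -1).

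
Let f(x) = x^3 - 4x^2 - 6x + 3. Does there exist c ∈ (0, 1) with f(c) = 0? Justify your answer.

f(0) = 3 and f(1) = -6, which have opposite signs.
f is continuous everywhere (it is a polynomial), in particular on [0, 1].
The Intermediate Value Theorem then guarantees some c ∈ (0, 1) with f(c) = 0.

Yes, such a c exists.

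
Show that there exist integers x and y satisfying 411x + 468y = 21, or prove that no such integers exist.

x = 131, y = -115

Since gcd(411, 468) = 3 and 21 = 3·7, Bézout's identity guarantees a solution.
Dividing through by 3 reduces the equation to 137x + 156y = 7.
Dividing repeatedly: 156 = 1·137 + 19, 137 = 7·19 + 4, 19 = 4·4 + 3, 4 = 1·3 + 1, 3 = 3·1 + 0.
Back-substituting, 1 = 4 − 1·3 = 4 − (19 − 4·4) = −19 + 5·4 = −19 + 5·(137 − 7·19) = 5·137 − 36·19 = 5·137 − 36·(156 − 1·137) = −36·156 + 41·137; that is, 137·41 + 156·(-36) = 1.
Scaling by 7 gives the particular solution (x, y) = (287, -252).
Shifting by a multiple of (156, −137) keeps it a solution: x = 287 − 1·156 = 131, y = -252 + 1·137 = -115.
Indeed 411·131 + 468·(-115) = 53841 − 53820 = 21.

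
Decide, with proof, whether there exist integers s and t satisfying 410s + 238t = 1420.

gcd(410, 238) = 2, and 2 divides 1420, so integer solutions exist.
Dividing through by 2 reduces the equation to 205s + 119t = 710.
Dividing repeatedly: 205 = 1·119 + 86, 119 = 1·86 + 33, 86 = 2·33 + 20, 33 = 1·20 + 13, 20 = 1·13 + 7, 13 = 1·7 + 6, 7 = 1·6 + 1, 6 = 6·1 + 0.
Working back up the chain: 1 = 7 − 1·6 = 7 − (13 − 1·7) = −13 + 2·7 = −13 + 2·(20 − 1·13) = 2·20 − 3·13 = 2·20 − 3·(33 − 1·20) = −3·33 + 5·20 = −3·33 + 5·(86 − 2·33) = 5·86 − 13·33 = 5·86 − 13·(119 − 1·86) = −13·119 + 18·86 = −13·119 + 18·(205 − 1·119) = 18·205 − 31·119. So 205·18 + 119·(-31) = 1.
Multiplying through by 710: s = 18·710 = 12780, t = (-31)·710 = -22010 is a solution.
The general solution is s = 12780 + 119k, t = -22010 − 205k; taking k = -107 gives the smaller pair s = 47, t = -75.
Indeed 410·47 + 238·(-75) = 19270 − 17850 = 1420.

s = 47, t = -75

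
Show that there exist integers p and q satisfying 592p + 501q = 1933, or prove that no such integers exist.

Since gcd(592, 501) = 1, every integer is an integer combination of 592 and 501.
Euclidean algorithm: 592 = 1·501 + 91, 501 = 5·91 + 46, 91 = 1·46 + 45, 46 = 1·45 + 1, 45 = 45·1 + 0.
Back-substituting, 1 = 46 − 1·45 = 46 − (91 − 1·46) = −91 + 2·46 = −91 + 2·(501 − 5·91) = 2·501 − 11·91 = 2·501 − 11·(592 − 1·501) = −11·592 + 13·501; that is, 592·(-11) + 501·13 = 1.
Scaling by 1933 gives the particular solution (p, q) = (-21263, 25129).
The general solution is p = -21263 + 501k, q = 25129 − 592k; taking k = 43 gives the smaller pair p = 280, q = -327.
Indeed 592·280 + 501·(-327) = 165760 − 163827 = 1933.

p = 280, q = -327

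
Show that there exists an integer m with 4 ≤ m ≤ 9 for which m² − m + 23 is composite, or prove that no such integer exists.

m = 7

At m = 7: 7² − 7 + 23 = 65 = 5·13, which is composite.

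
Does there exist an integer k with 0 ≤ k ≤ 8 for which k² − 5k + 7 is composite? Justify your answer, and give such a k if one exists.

k = 7

At k = 7: 7² − 5·7 + 7 = 21 = 3·7, which is composite.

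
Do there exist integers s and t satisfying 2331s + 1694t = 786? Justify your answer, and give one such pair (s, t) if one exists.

There are no such integers.

Both 2331 and 1694 are divisible by gcd(2331, 1694) = 7, hence so is any combination 2331s + 1694t.
But 786 is not a multiple of 7 (it leaves remainder 2).
So the equation is unsolvable over ℤ.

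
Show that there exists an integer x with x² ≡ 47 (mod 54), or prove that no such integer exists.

Reduce modulo 3, which divides 54: we would need x² ≡ 2 (mod 3).
Computing x² mod 3 for x = 0, 1, …, 1 (enough, by the symmetry x ↦ 3 − x) gives 0, 1.
So the quadratic residues mod 3 are {0, 1}, and 2 is not among them.
Therefore x² ≡ 47 (mod 54) has no solution.

There is no such integer.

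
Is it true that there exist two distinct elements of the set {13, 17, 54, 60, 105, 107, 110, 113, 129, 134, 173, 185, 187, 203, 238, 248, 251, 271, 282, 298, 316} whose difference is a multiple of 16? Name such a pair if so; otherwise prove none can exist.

13 and 173 are such a pair.

Reduce each element mod 16: 13↦13, 17↦1, 54↦6, 60↦12, 105↦9, 107↦11, 110↦14, 113↦1, 129↦1, 134↦6, 173↦13, 185↦9, 187↦11, 203↦11, 238↦14, 248↦8, 251↦11, 271↦15, 282↦10, 298↦10, 316↦12. The residue 13 repeats (at 13 and 173), and 173 − 13 = 160 = 10·16.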